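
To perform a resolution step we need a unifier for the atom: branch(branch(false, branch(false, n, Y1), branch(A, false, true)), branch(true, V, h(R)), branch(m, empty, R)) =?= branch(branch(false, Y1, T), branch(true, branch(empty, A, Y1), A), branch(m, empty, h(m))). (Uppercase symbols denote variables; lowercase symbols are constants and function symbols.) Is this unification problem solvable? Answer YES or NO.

NO

Decompose branch/3: branch(false, branch(false, n, Y1), branch(A, false, true)) =?= branch(false, Y1, T),  branch(true, V, h(R)) =?= branch(true, branch(empty, A, Y1), A),  branch(m, empty, R) =?= branch(m, empty, h(m)).
Decompose branch/3: false =?= false,  branch(false, n, Y1) =?= Y1,  branch(A, false, true) =?= T.
Delete trivial equation false =?= false.
Occurs check fails: Y1 occurs in branch(false, n, Y1); the equation Y1 =?= branch(false, n, Y1) has no finite solution.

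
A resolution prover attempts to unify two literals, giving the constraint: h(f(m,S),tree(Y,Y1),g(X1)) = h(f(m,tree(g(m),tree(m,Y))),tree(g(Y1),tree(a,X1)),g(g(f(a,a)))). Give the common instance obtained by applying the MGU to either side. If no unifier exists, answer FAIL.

Decompose h/3: f(m,S) = f(m,tree(g(m),tree(m,Y))),  tree(Y,Y1) = tree(g(Y1),tree(a,X1)),  g(X1) = g(g(f(a,a))).
Decompose f/2: m = m,  S = tree(g(m),tree(m,Y)).
Delete trivial equation m = m.
Bind S := tree(g(m),tree(m,Y)); no other remaining equation mentions S.
Decompose tree/2: Y = g(Y1),  Y1 = tree(a,X1).
Bind Y := g(Y1); no other remaining equation mentions Y. Substituting into the earlier binding gives S := tree(g(m),tree(m,g(Y1))).
Bind Y1 := tree(a,X1); no other remaining equation mentions Y1. Substituting into the earlier bindings gives S := tree(g(m),tree(m,g(tree(a,X1)))), Y := g(tree(a,X1)).
Decompose g/1: X1 = g(f(a,a)).
Bind X1 := g(f(a,a)). Substituting into the earlier bindings gives S := tree(g(m),tree(m,g(tree(a,g(f(a,a)))))), Y := g(tree(a,g(f(a,a)))), Y1 := tree(a,g(f(a,a))).
Applying the MGU to either side gives h(f(m,tree(g(m),tree(m,g(tree(a,g(f(a,a))))))),tree(g(tree(a,g(f(a,a)))),tree(a,g(f(a,a)))),g(g(f(a,a)))).

h(f(m,tree(g(m),tree(m,g(tree(a,g(f(a,a))))))),tree(g(tree(a,g(f(a,a)))),tree(a,g(f(a,a)))),g(g(f(a,a))))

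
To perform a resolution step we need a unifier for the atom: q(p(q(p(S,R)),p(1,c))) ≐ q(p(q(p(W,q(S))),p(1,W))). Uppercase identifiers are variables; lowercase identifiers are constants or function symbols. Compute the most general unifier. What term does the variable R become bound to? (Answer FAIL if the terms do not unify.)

q(c)

Decompose q/1: p(q(p(S,R)),p(1,c)) ≐ p(q(p(W,q(S))),p(1,W)).
Decompose p/2: q(p(S,R)) ≐ q(p(W,q(S))),  p(1,c) ≐ p(1,W).
Decompose q/1: p(S,R) ≐ p(W,q(S)).
Decompose p/2: S ≐ W,  R ≐ q(S).
Bind S := W; substituting into the one remaining equation that mentions S gives: R ≐ q(W).
Bind R := q(W); no other remaining equation mentions R.
Decompose p/2: 1 ≐ 1,  c ≐ W.
Delete trivial equation 1 ≐ 1.
Bind W := c. Substituting into the earlier bindings gives S := c, R := q(c).
MGU = { S ↦ c, R ↦ q(c), W ↦ c }, so R ↦ q(c).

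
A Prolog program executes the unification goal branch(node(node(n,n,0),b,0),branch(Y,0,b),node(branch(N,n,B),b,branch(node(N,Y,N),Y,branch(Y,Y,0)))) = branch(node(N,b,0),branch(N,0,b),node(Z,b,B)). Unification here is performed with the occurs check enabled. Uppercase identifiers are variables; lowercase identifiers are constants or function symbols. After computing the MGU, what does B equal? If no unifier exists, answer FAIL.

branch(node(node(n,n,0),node(n,n,0),node(n,n,0)),node(n,n,0),branch(node(n,n,0),node(n,n,0),0))

Decompose branch/3: node(node(n,n,0),b,0) = node(N,b,0),  branch(Y,0,b) = branch(N,0,b),  node(branch(N,n,B),b,branch(node(N,Y,N),Y,branch(Y,Y,0))) = node(Z,b,B).
Decompose node/3: node(n,n,0) = N,  b = b,  0 = 0.
Bind N := node(n,n,0); substituting into the 2 remaining equations that mention N gives: branch(Y,0,b) = branch(node(n,n,0),0,b),  node(branch(node(n,n,0),n,B),b,branch(node(node(n,n,0),Y,node(n,n,0)),Y,branch(Y,Y,0))) = node(Z,b,B).
Delete trivial equation b = b.
Delete trivial equation 0 = 0.
Decompose branch/3: Y = node(n,n,0),  0 = 0,  b = b.
Bind Y := node(n,n,0); substituting into the one remaining equation that mentions Y gives: node(branch(node(n,n,0),n,B),b,branch(node(node(n,n,0),node(n,n,0),node(n,n,0)),node(n,n,0),branch(node(n,n,0),node(n,n,0),0))) = node(Z,b,B).
Delete trivial equation 0 = 0.
Delete trivial equation b = b.
Decompose node/3: branch(node(n,n,0),n,B) = Z,  b = b,  branch(node(node(n,n,0),node(n,n,0),node(n,n,0)),node(n,n,0),branch(node(n,n,0),node(n,n,0),0)) = B.
Bind Z := branch(node(n,n,0),n,B); no other remaining equation mentions Z.
Delete trivial equation b = b.
Bind B := branch(node(node(n,n,0),node(n,n,0),node(n,n,0)),node(n,n,0),branch(node(n,n,0),node(n,n,0),0)). Substituting into the earlier binding gives Z := branch(node(n,n,0),n,branch(node(node(n,n,0),node(n,n,0),node(n,n,0)),node(n,n,0),branch(node(n,n,0),node(n,n,0),0))).
MGU = { N ↦ node(n,n,0), Y ↦ node(n,n,0), Z ↦ branch(node(n,n,0),n,branch(node(node(n,n,0),node(n,n,0),node(n,n,0)),node(n,n,0),branch(node(n,n,0),node(n,n,0),0))), B ↦ branch(node(node(n,n,0),node(n,n,0),node(n,n,0)),node(n,n,0),branch(node(n,n,0),node(n,n,0),0)) }, so B ↦ branch(node(node(n,n,0),node(n,n,0),node(n,n,0)),node(n,n,0),branch(node(n,n,0),node(n,n,0),0)).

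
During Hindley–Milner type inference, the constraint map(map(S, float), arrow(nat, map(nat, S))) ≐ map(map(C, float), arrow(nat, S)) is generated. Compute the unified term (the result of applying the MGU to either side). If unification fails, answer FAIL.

Decompose map/2: map(S, float) ≐ map(C, float),  arrow(nat, map(nat, S)) ≐ arrow(nat, S).
Decompose map/2: S ≐ C,  float ≐ float.
Bind S := C; substituting into the one remaining equation that mentions S gives: arrow(nat, map(nat, C)) ≐ arrow(nat, C).
Delete trivial equation float ≐ float.
Decompose arrow/2: nat ≐ nat,  map(nat, C) ≐ C.
Delete trivial equation nat ≐ nat.
Occurs check fails: C occurs in map(nat, C); the equation C ≐ map(nat, C) has no finite solution.

FAIL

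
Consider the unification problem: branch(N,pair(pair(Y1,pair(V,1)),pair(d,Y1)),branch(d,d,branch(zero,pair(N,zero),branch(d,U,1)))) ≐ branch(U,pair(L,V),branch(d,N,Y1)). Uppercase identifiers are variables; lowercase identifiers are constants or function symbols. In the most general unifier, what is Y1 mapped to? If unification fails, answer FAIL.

branch(zero,pair(d,zero),branch(d,d,1))

Decompose branch/3: N ≐ U,  pair(pair(Y1,pair(V,1)),pair(d,Y1)) ≐ pair(L,V),  branch(d,d,branch(zero,pair(N,zero),branch(d,U,1))) ≐ branch(d,N,Y1).
Bind N := U; substituting into the one remaining equation that mentions N gives: branch(d,d,branch(zero,pair(U,zero),branch(d,U,1))) ≐ branch(d,U,Y1).
Decompose pair/2: pair(Y1,pair(V,1)) ≐ L,  pair(d,Y1) ≐ V.
Bind L := pair(Y1,pair(V,1)); no other remaining equation mentions L.
Bind V := pair(d,Y1); no other remaining equation mentions V. Substituting into the earlier binding gives L := pair(Y1,pair(pair(d,Y1),1)).
Decompose branch/3: d ≐ d,  d ≐ U,  branch(zero,pair(U,zero),branch(d,U,1)) ≐ Y1.
Delete trivial equation d ≐ d.
Bind U := d; substituting into the remaining equation gives: branch(zero,pair(d,zero),branch(d,d,1)) ≐ Y1. Substituting into the earlier binding gives N := d.
Bind Y1 := branch(zero,pair(d,zero),branch(d,d,1)). Substituting into the earlier bindings gives L := pair(branch(zero,pair(d,zero),branch(d,d,1)),pair(pair(d,branch(zero,pair(d,zero),branch(d,d,1))),1)), V := pair(d,branch(zero,pair(d,zero),branch(d,d,1))).
MGU = { N := d, L := pair(branch(zero,pair(d,zero),branch(d,d,1)),pair(pair(d,branch(zero,pair(d,zero),branch(d,d,1))),1)), V := pair(d,branch(zero,pair(d,zero),branch(d,d,1))), U := d, Y1 := branch(zero,pair(d,zero),branch(d,d,1)) }, so Y1 := branch(zero,pair(d,zero),branch(d,d,1)).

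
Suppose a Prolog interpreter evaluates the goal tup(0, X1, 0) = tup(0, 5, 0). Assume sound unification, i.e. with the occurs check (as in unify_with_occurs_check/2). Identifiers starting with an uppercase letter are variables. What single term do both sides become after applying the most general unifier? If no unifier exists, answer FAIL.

tup(0, 5, 0)

Decompose tup/3: 0 = 0,  X1 = 5,  0 = 0.
Delete trivial equation 0 = 0.
Bind X1 := 5; no other remaining equation mentions X1.
Delete trivial equation 0 = 0.
Applying the MGU to either side gives tup(0, 5, 0).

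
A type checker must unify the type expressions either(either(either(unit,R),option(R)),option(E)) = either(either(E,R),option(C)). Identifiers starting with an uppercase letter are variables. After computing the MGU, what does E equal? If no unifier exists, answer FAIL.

Decompose either/2: either(either(unit,R),option(R)) = either(E,R),  option(E) = option(C).
Decompose either/2: either(unit,R) = E,  option(R) = R.
Bind E := either(unit,R); substituting into the one remaining equation that mentions E gives: option(either(unit,R)) = option(C).
Occurs check fails: R occurs in option(R); the equation R = option(R) has no finite solution.

FAIL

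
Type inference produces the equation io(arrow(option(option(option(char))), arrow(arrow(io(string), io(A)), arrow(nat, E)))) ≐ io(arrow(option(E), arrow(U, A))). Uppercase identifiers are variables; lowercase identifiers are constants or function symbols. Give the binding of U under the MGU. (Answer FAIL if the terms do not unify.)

Decompose io/1: arrow(option(option(option(char))), arrow(arrow(io(string), io(A)), arrow(nat, E))) ≐ arrow(option(E), arrow(U, A)).
Decompose arrow/2: option(option(option(char))) ≐ option(E),  arrow(arrow(io(string), io(A)), arrow(nat, E)) ≐ arrow(U, A).
Decompose option/1: option(option(char)) ≐ E.
Bind E := option(option(char)); substituting into the remaining equation gives: arrow(arrow(io(string), io(A)), arrow(nat, option(option(char)))) ≐ arrow(U, A).
Decompose arrow/2: arrow(io(string), io(A)) ≐ U,  arrow(nat, option(option(char))) ≐ A.
Bind U := arrow(io(string), io(A)); no other remaining equation mentions U.
Bind A := arrow(nat, option(option(char))). Substituting into the earlier binding gives U := arrow(io(string), io(arrow(nat, option(option(char))))).
MGU = { E ↦ option(option(char)), U ↦ arrow(io(string), io(arrow(nat, option(option(char))))), A ↦ arrow(nat, option(option(char))) }, so U ↦ arrow(io(string), io(arrow(nat, option(option(char))))).

arrow(io(string), io(arrow(nat, option(option(char)))))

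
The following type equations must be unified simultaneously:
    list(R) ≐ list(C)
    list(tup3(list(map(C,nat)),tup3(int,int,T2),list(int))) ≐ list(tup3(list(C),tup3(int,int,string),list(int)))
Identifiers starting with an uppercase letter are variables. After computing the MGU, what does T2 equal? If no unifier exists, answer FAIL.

FAIL

Decompose list/1: R ≐ C.
Bind R := C; no other remaining equation mentions R.
Decompose list/1: tup3(list(map(C,nat)),tup3(int,int,T2),list(int)) ≐ tup3(list(C),tup3(int,int,string),list(int)).
Decompose tup3/3: list(map(C,nat)) ≐ list(C),  tup3(int,int,T2) ≐ tup3(int,int,string),  list(int) ≐ list(int).
Decompose list/1: map(C,nat) ≐ C.
Occurs check fails: C occurs in map(C,nat); the equation C ≐ map(C,nat) has no finite solution.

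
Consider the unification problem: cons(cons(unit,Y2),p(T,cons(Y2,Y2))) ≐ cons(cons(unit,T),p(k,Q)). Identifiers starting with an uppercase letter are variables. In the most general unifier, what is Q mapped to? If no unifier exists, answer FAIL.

cons(k,k)

Decompose cons/2: cons(unit,Y2) ≐ cons(unit,T),  p(T,cons(Y2,Y2)) ≐ p(k,Q).
Decompose cons/2: unit ≐ unit,  Y2 ≐ T.
Delete trivial equation unit ≐ unit.
Bind Y2 := T; substituting into the remaining equation gives: p(T,cons(T,T)) ≐ p(k,Q).
Decompose p/2: T ≐ k,  cons(T,T) ≐ Q.
Bind T := k; substituting into the remaining equation gives: cons(k,k) ≐ Q. Substituting into the earlier binding gives Y2 := k.
Bind Q := cons(k,k).
MGU = { Y2 -> k, T -> k, Q -> cons(k,k) }, so Q -> cons(k,k).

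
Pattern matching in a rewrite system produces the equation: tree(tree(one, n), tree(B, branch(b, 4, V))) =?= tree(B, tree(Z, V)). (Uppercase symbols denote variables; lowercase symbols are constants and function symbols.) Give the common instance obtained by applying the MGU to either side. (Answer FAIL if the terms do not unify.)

FAIL

Decompose tree/2: tree(one, n) =?= B,  tree(B, branch(b, 4, V)) =?= tree(Z, V).
Bind B := tree(one, n); substituting into the remaining equation gives: tree(tree(one, n), branch(b, 4, V)) =?= tree(Z, V).
Decompose tree/2: tree(one, n) =?= Z,  branch(b, 4, V) =?= V.
Bind Z := tree(one, n); no other remaining equation mentions Z.
Occurs check fails: V occurs in branch(b, 4, V); the equation V =?= branch(b, 4, V) has no finite solution.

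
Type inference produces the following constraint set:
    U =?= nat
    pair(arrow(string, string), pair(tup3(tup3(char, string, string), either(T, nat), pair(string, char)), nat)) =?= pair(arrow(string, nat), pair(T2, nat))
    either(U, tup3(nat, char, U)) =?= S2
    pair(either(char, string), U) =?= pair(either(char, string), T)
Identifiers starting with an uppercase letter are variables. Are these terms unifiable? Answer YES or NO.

NO

Bind U := nat; substituting into the 2 remaining equations that mention U gives: either(nat, tup3(nat, char, nat)) =?= S2,  pair(either(char, string), nat) =?= pair(either(char, string), T).
Decompose pair/2: arrow(string, string) =?= arrow(string, nat),  pair(tup3(tup3(char, string, string), either(T, nat), pair(string, char)), nat) =?= pair(T2, nat).
Decompose arrow/2: string =?= string,  string =?= nat.
Delete trivial equation string =?= string.
Clash: constants string and nat differ; no unifier exists.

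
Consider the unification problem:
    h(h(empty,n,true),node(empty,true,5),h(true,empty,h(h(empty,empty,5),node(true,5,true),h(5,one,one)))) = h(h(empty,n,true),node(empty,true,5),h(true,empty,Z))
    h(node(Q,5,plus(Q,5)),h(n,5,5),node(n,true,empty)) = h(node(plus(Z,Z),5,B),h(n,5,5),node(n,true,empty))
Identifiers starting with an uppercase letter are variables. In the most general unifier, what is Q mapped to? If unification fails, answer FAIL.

Decompose h/3: h(empty,n,true) = h(empty,n,true),  node(empty,true,5) = node(empty,true,5),  h(true,empty,h(h(empty,empty,5),node(true,5,true),h(5,one,one))) = h(true,empty,Z).
Delete trivial equation h(empty,n,true) = h(empty,n,true).
Delete trivial equation node(empty,true,5) = node(empty,true,5).
Decompose h/3: true = true,  empty = empty,  h(h(empty,empty,5),node(true,5,true),h(5,one,one)) = Z.
Delete trivial equation true = true.
Delete trivial equation empty = empty.
Bind Z := h(h(empty,empty,5),node(true,5,true),h(5,one,one)); substituting into the remaining equation gives: h(node(Q,5,plus(Q,5)),h(n,5,5),node(n,true,empty)) = h(node(plus(h(h(empty,empty,5),node(true,5,true),h(5,one,one)),h(h(empty,empty,5),node(true,5,true),h(5,one,one))),5,B),h(n,5,5),node(n,true,empty)).
Decompose h/3: node(Q,5,plus(Q,5)) = node(plus(h(h(empty,empty,5),node(true,5,true),h(5,one,one)),h(h(empty,empty,5),node(true,5,true),h(5,one,one))),5,B),  h(n,5,5) = h(n,5,5),  node(n,true,empty) = node(n,true,empty).
Decompose node/3: Q = plus(h(h(empty,empty,5),node(true,5,true),h(5,one,one)),h(h(empty,empty,5),node(true,5,true),h(5,one,one))),  5 = 5,  plus(Q,5) = B.
Bind Q := plus(h(h(empty,empty,5),node(true,5,true),h(5,one,one)),h(h(empty,empty,5),node(true,5,true),h(5,one,one))); substituting into the one remaining equation that mentions Q gives: plus(plus(h(h(empty,empty,5),node(true,5,true),h(5,one,one)),h(h(empty,empty,5),node(true,5,true),h(5,one,one))),5) = B.
Delete trivial equation 5 = 5.
Bind B := plus(plus(h(h(empty,empty,5),node(true,5,true),h(5,one,one)),h(h(empty,empty,5),node(true,5,true),h(5,one,one))),5); no other remaining equation mentions B.
Delete trivial equation h(n,5,5) = h(n,5,5).
Delete trivial equation node(n,true,empty) = node(n,true,empty).
MGU = { Z := h(h(empty,empty,5),node(true,5,true),h(5,one,one)), Q := plus(h(h(empty,empty,5),node(true,5,true),h(5,one,one)),h(h(empty,empty,5),node(true,5,true),h(5,one,one))), B := plus(plus(h(h(empty,empty,5),node(true,5,true),h(5,one,one)),h(h(empty,empty,5),node(true,5,true),h(5,one,one))),5) }, so Q := plus(h(h(empty,empty,5),node(true,5,true),h(5,one,one)),h(h(empty,empty,5),node(true,5,true),h(5,one,one))).

plus(h(h(empty,empty,5),node(true,5,true),h(5,one,one)),h(h(empty,empty,5),node(true,5,true),h(5,one,one)))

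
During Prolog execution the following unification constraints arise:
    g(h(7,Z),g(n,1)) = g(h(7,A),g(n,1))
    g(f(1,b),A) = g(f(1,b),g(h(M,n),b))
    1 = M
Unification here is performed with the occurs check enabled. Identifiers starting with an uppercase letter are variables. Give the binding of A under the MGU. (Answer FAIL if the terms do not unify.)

g(h(1,n),b)

Decompose g/2: h(7,Z) = h(7,A),  g(n,1) = g(n,1).
Decompose h/2: 7 = 7,  Z = A.
Delete trivial equation 7 = 7.
Bind Z := A; no other remaining equation mentions Z.
Delete trivial equation g(n,1) = g(n,1).
Decompose g/2: f(1,b) = f(1,b),  A = g(h(M,n),b).
Delete trivial equation f(1,b) = f(1,b).
Bind A := g(h(M,n),b); no other remaining equation mentions A. Substituting into the earlier binding gives Z := g(h(M,n),b).
Bind M := 1. Substituting into the earlier bindings gives Z := g(h(1,n),b), A := g(h(1,n),b).
MGU = { Z -> g(h(1,n),b), A -> g(h(1,n),b), M -> 1 }, so A -> g(h(1,n),b).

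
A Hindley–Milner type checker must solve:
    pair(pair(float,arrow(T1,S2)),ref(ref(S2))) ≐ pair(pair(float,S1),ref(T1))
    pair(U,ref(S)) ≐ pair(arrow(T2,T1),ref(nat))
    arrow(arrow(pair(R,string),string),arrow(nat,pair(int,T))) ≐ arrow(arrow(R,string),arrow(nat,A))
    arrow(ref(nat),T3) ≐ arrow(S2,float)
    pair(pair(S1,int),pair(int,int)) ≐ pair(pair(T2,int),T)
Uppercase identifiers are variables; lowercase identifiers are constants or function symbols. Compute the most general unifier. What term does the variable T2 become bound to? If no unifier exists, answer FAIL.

Decompose pair/2: pair(float,arrow(T1,S2)) ≐ pair(float,S1),  ref(ref(S2)) ≐ ref(T1).
Decompose pair/2: float ≐ float,  arrow(T1,S2) ≐ S1.
Delete trivial equation float ≐ float.
Bind S1 := arrow(T1,S2); substituting into the one remaining equation that mentions S1 gives: pair(pair(arrow(T1,S2),int),pair(int,int)) ≐ pair(pair(T2,int),T).
Decompose ref/1: ref(S2) ≐ T1.
Bind T1 := ref(S2); substituting into the 2 remaining equations that mention T1 gives: pair(U,ref(S)) ≐ pair(arrow(T2,ref(S2)),ref(nat)),  pair(pair(arrow(ref(S2),S2),int),pair(int,int)) ≐ pair(pair(T2,int),T). Substituting into the earlier binding gives S1 := arrow(ref(S2),S2).
Decompose pair/2: U ≐ arrow(T2,ref(S2)),  ref(S) ≐ ref(nat).
Bind U := arrow(T2,ref(S2)); no other remaining equation mentions U.
Decompose ref/1: S ≐ nat.
Bind S := nat; no other remaining equation mentions S.
Decompose arrow/2: arrow(pair(R,string),string) ≐ arrow(R,string),  arrow(nat,pair(int,T)) ≐ arrow(nat,A).
Decompose arrow/2: pair(R,string) ≐ R,  string ≐ string.
Occurs check fails: R occurs in pair(R,string); the equation R ≐ pair(R,string) has no finite solution.

FAIL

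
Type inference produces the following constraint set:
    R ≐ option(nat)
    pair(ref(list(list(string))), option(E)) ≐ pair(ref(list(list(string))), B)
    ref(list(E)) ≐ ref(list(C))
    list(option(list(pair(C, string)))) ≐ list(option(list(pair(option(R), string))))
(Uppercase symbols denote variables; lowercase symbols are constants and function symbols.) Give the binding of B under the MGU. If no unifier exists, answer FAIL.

option(option(option(nat)))

Bind R := option(nat); substituting into the one remaining equation that mentions R gives: list(option(list(pair(C, string)))) ≐ list(option(list(pair(option(option(nat)), string)))).
Decompose pair/2: ref(list(list(string))) ≐ ref(list(list(string))),  option(E) ≐ B.
Delete trivial equation ref(list(list(string))) ≐ ref(list(list(string))).
Bind B := option(E); no other remaining equation mentions B.
Decompose ref/1: list(E) ≐ list(C).
Decompose list/1: E ≐ C.
Bind E := C; no other remaining equation mentions E. Substituting into the earlier binding gives B := option(C).
Decompose list/1: option(list(pair(C, string))) ≐ option(list(pair(option(option(nat)), string))).
Decompose option/1: list(pair(C, string)) ≐ list(pair(option(option(nat)), string)).
Decompose list/1: pair(C, string) ≐ pair(option(option(nat)), string).
Decompose pair/2: C ≐ option(option(nat)),  string ≐ string.
Bind C := option(option(nat)); no other remaining equation mentions C. Substituting into the earlier bindings gives B := option(option(option(nat))), E := option(option(nat)).
Delete trivial equation string ≐ string.
MGU = { R ↦ option(nat), B ↦ option(option(option(nat))), E ↦ option(option(nat)), C ↦ option(option(nat)) }, so B ↦ option(option(option(nat))).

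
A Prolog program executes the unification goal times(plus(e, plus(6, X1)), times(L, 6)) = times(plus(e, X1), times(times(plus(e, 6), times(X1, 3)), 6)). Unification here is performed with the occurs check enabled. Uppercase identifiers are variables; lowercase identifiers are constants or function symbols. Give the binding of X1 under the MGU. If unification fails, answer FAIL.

FAIL

Decompose times/2: plus(e, plus(6, X1)) = plus(e, X1),  times(L, 6) = times(times(plus(e, 6), times(X1, 3)), 6).
Decompose plus/2: e = e,  plus(6, X1) = X1.
Delete trivial equation e = e.
Occurs check fails: X1 occurs in plus(6, X1); the equation X1 = plus(6, X1) has no finite solution.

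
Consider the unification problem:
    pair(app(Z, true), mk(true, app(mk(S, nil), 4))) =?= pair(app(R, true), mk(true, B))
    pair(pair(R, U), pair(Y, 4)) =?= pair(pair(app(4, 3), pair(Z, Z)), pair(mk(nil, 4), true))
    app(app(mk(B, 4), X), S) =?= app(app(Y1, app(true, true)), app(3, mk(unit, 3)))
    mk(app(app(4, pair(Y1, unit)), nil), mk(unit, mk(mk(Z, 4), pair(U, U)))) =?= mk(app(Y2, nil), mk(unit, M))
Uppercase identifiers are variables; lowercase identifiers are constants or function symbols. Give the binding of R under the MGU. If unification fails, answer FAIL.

Decompose pair/2: app(Z, true) =?= app(R, true),  mk(true, app(mk(S, nil), 4)) =?= mk(true, B).
Decompose app/2: Z =?= R,  true =?= true.
Bind Z := R; substituting into the 2 remaining equations that mention Z gives: pair(pair(R, U), pair(Y, 4)) =?= pair(pair(app(4, 3), pair(R, R)), pair(mk(nil, 4), true)),  mk(app(app(4, pair(Y1, unit)), nil), mk(unit, mk(mk(R, 4), pair(U, U)))) =?= mk(app(Y2, nil), mk(unit, M)).
Delete trivial equation true =?= true.
Decompose mk/2: true =?= true,  app(mk(S, nil), 4) =?= B.
Delete trivial equation true =?= true.
Bind B := app(mk(S, nil), 4); substituting into the one remaining equation that mentions B gives: app(app(mk(app(mk(S, nil), 4), 4), X), S) =?= app(app(Y1, app(true, true)), app(3, mk(unit, 3))).
Decompose pair/2: pair(R, U) =?= pair(app(4, 3), pair(R, R)),  pair(Y, 4) =?= pair(mk(nil, 4), true).
Decompose pair/2: R =?= app(4, 3),  U =?= pair(R, R).
Bind R := app(4, 3); substituting into the 2 remaining equations that mention R gives: U =?= pair(app(4, 3), app(4, 3)),  mk(app(app(4, pair(Y1, unit)), nil), mk(unit, mk(mk(app(4, 3), 4), pair(U, U)))) =?= mk(app(Y2, nil), mk(unit, M)). Substituting into the earlier binding gives Z := app(4, 3).
Bind U := pair(app(4, 3), app(4, 3)); substituting into the one remaining equation that mentions U gives: mk(app(app(4, pair(Y1, unit)), nil), mk(unit, mk(mk(app(4, 3), 4), pair(pair(app(4, 3), app(4, 3)), pair(app(4, 3), app(4, 3)))))) =?= mk(app(Y2, nil), mk(unit, M)).
Decompose pair/2: Y =?= mk(nil, 4),  4 =?= true.
Bind Y := mk(nil, 4); no other remaining equation mentions Y.
Clash: constants 4 and true differ; no unifier exists.

FAIL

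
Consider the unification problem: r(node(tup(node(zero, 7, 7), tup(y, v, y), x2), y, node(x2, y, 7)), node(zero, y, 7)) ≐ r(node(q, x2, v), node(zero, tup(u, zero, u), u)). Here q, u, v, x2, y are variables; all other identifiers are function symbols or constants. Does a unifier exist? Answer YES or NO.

YES

Decompose r/2: node(tup(node(zero, 7, 7), tup(y, v, y), x2), y, node(x2, y, 7)) ≐ node(q, x2, v),  node(zero, y, 7) ≐ node(zero, tup(u, zero, u), u).
Decompose node/3: tup(node(zero, 7, 7), tup(y, v, y), x2) ≐ q,  y ≐ x2,  node(x2, y, 7) ≐ v.
Bind q := tup(node(zero, 7, 7), tup(y, v, y), x2); no other remaining equation mentions q.
Bind y := x2; substituting into the remaining equations gives: node(x2, x2, 7) ≐ v,  node(zero, x2, 7) ≐ node(zero, tup(u, zero, u), u). Substituting into the earlier binding gives q := tup(node(zero, 7, 7), tup(x2, v, x2), x2).
Bind v := node(x2, x2, 7); no other remaining equation mentions v. Substituting into the earlier binding gives q := tup(node(zero, 7, 7), tup(x2, node(x2, x2, 7), x2), x2).
Decompose node/3: zero ≐ zero,  x2 ≐ tup(u, zero, u),  7 ≐ u.
Delete trivial equation zero ≐ zero.
Bind x2 := tup(u, zero, u); no other remaining equation mentions x2. Substituting into the earlier bindings gives q := tup(node(zero, 7, 7), tup(tup(u, zero, u), node(tup(u, zero, u), tup(u, zero, u), 7), tup(u, zero, u)), tup(u, zero, u)), y := tup(u, zero, u), v := node(tup(u, zero, u), tup(u, zero, u), 7).
Bind u := 7. Substituting into the earlier bindings gives q := tup(node(zero, 7, 7), tup(tup(7, zero, 7), node(tup(7, zero, 7), tup(7, zero, 7), 7), tup(7, zero, 7)), tup(7, zero, 7)), y := tup(7, zero, 7), v := node(tup(7, zero, 7), tup(7, zero, 7), 7), x2 := tup(7, zero, 7).
No equations remain and no clash or occurs-check failure arose, so a unifier exists.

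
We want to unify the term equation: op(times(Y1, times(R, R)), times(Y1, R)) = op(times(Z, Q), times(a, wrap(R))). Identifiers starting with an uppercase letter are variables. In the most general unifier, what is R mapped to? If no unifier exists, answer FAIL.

Decompose op/2: times(Y1, times(R, R)) = times(Z, Q),  times(Y1, R) = times(a, wrap(R)).
Decompose times/2: Y1 = Z,  times(R, R) = Q.
Bind Y1 := Z; substituting into the one remaining equation that mentions Y1 gives: times(Z, R) = times(a, wrap(R)).
Bind Q := times(R, R); no other remaining equation mentions Q.
Decompose times/2: Z = a,  R = wrap(R).
Bind Z := a; no other remaining equation mentions Z. Substituting into the earlier binding gives Y1 := a.
Occurs check fails: R occurs in wrap(R); the equation R = wrap(R) has no finite solution.

FAIL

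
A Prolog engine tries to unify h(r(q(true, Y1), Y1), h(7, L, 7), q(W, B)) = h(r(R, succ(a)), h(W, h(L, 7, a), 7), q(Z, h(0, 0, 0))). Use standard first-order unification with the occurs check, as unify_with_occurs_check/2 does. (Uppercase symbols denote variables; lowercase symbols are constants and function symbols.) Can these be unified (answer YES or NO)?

Decompose h/3: r(q(true, Y1), Y1) = r(R, succ(a)),  h(7, L, 7) = h(W, h(L, 7, a), 7),  q(W, B) = q(Z, h(0, 0, 0)).
Decompose r/2: q(true, Y1) = R,  Y1 = succ(a).
Bind R := q(true, Y1); no other remaining equation mentions R.
Bind Y1 := succ(a); no other remaining equation mentions Y1. Substituting into the earlier binding gives R := q(true, succ(a)).
Decompose h/3: 7 = W,  L = h(L, 7, a),  7 = 7.
Bind W := 7; substituting into the one remaining equation that mentions W gives: q(7, B) = q(Z, h(0, 0, 0)).
Occurs check fails: L occurs in h(L, 7, a); the equation L = h(L, 7, a) has no finite solution.

NO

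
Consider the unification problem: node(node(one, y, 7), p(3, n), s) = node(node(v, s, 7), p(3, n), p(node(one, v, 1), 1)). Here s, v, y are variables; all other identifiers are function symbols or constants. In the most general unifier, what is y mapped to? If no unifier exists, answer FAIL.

Decompose node/3: node(one, y, 7) = node(v, s, 7),  p(3, n) = p(3, n),  s = p(node(one, v, 1), 1).
Decompose node/3: one = v,  y = s,  7 = 7.
Bind v := one; substituting into the one remaining equation that mentions v gives: s = p(node(one, one, 1), 1).
Bind y := s; no other remaining equation mentions y.
Delete trivial equation 7 = 7.
Delete trivial equation p(3, n) = p(3, n).
Bind s := p(node(one, one, 1), 1). Substituting into the earlier binding gives y := p(node(one, one, 1), 1).
MGU = { v ↦ one, y ↦ p(node(one, one, 1), 1), s ↦ p(node(one, one, 1), 1) }, so y ↦ p(node(one, one, 1), 1).

p(node(one, one, 1), 1)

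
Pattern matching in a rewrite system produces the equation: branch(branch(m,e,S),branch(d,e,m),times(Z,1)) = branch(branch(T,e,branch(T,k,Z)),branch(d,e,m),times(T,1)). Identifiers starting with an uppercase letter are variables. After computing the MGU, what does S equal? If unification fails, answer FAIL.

Decompose branch/3: branch(m,e,S) = branch(T,e,branch(T,k,Z)),  branch(d,e,m) = branch(d,e,m),  times(Z,1) = times(T,1).
Decompose branch/3: m = T,  e = e,  S = branch(T,k,Z).
Bind T := m; substituting into the 2 remaining equations that mention T gives: S = branch(m,k,Z),  times(Z,1) = times(m,1).
Delete trivial equation e = e.
Bind S := branch(m,k,Z); no other remaining equation mentions S.
Delete trivial equation branch(d,e,m) = branch(d,e,m).
Decompose times/2: Z = m,  1 = 1.
Bind Z := m; no other remaining equation mentions Z. Substituting into the earlier binding gives S := branch(m,k,m).
Delete trivial equation 1 = 1.
MGU = { T ↦ m, S ↦ branch(m,k,m), Z ↦ m }, so S ↦ branch(m,k,m).

branch(m,k,m)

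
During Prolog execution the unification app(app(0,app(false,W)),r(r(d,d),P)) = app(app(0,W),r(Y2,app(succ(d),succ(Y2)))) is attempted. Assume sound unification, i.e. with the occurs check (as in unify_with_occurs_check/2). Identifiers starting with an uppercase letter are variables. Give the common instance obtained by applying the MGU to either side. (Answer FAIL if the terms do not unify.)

FAIL

Decompose app/2: app(0,app(false,W)) = app(0,W),  r(r(d,d),P) = r(Y2,app(succ(d),succ(Y2))).
Decompose app/2: 0 = 0,  app(false,W) = W.
Delete trivial equation 0 = 0.
Occurs check fails: W occurs in app(false,W); the equation W = app(false,W) has no finite solution.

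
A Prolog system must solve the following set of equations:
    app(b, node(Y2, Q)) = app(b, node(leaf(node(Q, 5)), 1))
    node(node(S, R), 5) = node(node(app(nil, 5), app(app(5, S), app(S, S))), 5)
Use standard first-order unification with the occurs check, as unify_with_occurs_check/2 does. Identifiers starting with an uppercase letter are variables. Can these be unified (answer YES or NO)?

YES

Decompose app/2: b = b,  node(Y2, Q) = node(leaf(node(Q, 5)), 1).
Delete trivial equation b = b.
Decompose node/2: Y2 = leaf(node(Q, 5)),  Q = 1.
Bind Y2 := leaf(node(Q, 5)); no other remaining equation mentions Y2.
Bind Q := 1; no other remaining equation mentions Q. Substituting into the earlier binding gives Y2 := leaf(node(1, 5)).
Decompose node/2: node(S, R) = node(app(nil, 5), app(app(5, S), app(S, S))),  5 = 5.
Decompose node/2: S = app(nil, 5),  R = app(app(5, S), app(S, S)).
Bind S := app(nil, 5); substituting into the one remaining equation that mentions S gives: R = app(app(5, app(nil, 5)), app(app(nil, 5), app(nil, 5))).
Bind R := app(app(5, app(nil, 5)), app(app(nil, 5), app(nil, 5))); no other remaining equation mentions R.
Delete trivial equation 5 = 5.
No equations remain and no clash or occurs-check failure arose, so a unifier exists.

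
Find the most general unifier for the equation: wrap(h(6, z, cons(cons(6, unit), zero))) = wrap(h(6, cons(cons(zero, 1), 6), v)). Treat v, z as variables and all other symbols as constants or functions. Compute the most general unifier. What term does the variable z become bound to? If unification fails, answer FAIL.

Decompose wrap/1: h(6, z, cons(cons(6, unit), zero)) = h(6, cons(cons(zero, 1), 6), v).
Decompose h/3: 6 = 6,  z = cons(cons(zero, 1), 6),  cons(cons(6, unit), zero) = v.
Delete trivial equation 6 = 6.
Bind z := cons(cons(zero, 1), 6); no other remaining equation mentions z.
Bind v := cons(cons(6, unit), zero).
MGU = { z -> cons(cons(zero, 1), 6), v -> cons(cons(6, unit), zero) }, so z -> cons(cons(zero, 1), 6).

cons(cons(zero, 1), 6)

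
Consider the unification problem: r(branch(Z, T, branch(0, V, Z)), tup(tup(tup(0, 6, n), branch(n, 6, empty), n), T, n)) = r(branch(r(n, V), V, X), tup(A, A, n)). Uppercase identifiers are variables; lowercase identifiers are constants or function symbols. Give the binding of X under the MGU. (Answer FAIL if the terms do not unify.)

Decompose r/2: branch(Z, T, branch(0, V, Z)) = branch(r(n, V), V, X),  tup(tup(tup(0, 6, n), branch(n, 6, empty), n), T, n) = tup(A, A, n).
Decompose branch/3: Z = r(n, V),  T = V,  branch(0, V, Z) = X.
Bind Z := r(n, V); substituting into the one remaining equation that mentions Z gives: branch(0, V, r(n, V)) = X.
Bind T := V; substituting into the one remaining equation that mentions T gives: tup(tup(tup(0, 6, n), branch(n, 6, empty), n), V, n) = tup(A, A, n).
Bind X := branch(0, V, r(n, V)); no other remaining equation mentions X.
Decompose tup/3: tup(tup(0, 6, n), branch(n, 6, empty), n) = A,  V = A,  n = n.
Bind A := tup(tup(0, 6, n), branch(n, 6, empty), n); substituting into the one remaining equation that mentions A gives: V = tup(tup(0, 6, n), branch(n, 6, empty), n).
Bind V := tup(tup(0, 6, n), branch(n, 6, empty), n); no other remaining equation mentions V. Substituting into the earlier bindings gives Z := r(n, tup(tup(0, 6, n), branch(n, 6, empty), n)), T := tup(tup(0, 6, n), branch(n, 6, empty), n), X := branch(0, tup(tup(0, 6, n), branch(n, 6, empty), n), r(n, tup(tup(0, 6, n), branch(n, 6, empty), n))).
Delete trivial equation n = n.
MGU = { Z := r(n, tup(tup(0, 6, n), branch(n, 6, empty), n)), T := tup(tup(0, 6, n), branch(n, 6, empty), n), X := branch(0, tup(tup(0, 6, n), branch(n, 6, empty), n), r(n, tup(tup(0, 6, n), branch(n, 6, empty), n))), A := tup(tup(0, 6, n), branch(n, 6, empty), n), V := tup(tup(0, 6, n), branch(n, 6, empty), n) }, so X := branch(0, tup(tup(0, 6, n), branch(n, 6, empty), n), r(n, tup(tup(0, 6, n), branch(n, 6, empty), n))).

branch(0, tup(tup(0, 6, n), branch(n, 6, empty), n), r(n, tup(tup(0, 6, n), branch(n, 6, empty), n)))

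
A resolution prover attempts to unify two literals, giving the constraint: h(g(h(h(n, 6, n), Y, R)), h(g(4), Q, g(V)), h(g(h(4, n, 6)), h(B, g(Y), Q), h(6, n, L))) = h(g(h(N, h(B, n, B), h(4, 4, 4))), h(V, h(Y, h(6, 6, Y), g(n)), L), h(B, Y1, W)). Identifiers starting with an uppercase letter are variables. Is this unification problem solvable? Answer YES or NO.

YES

Decompose h/3: g(h(h(n, 6, n), Y, R)) = g(h(N, h(B, n, B), h(4, 4, 4))),  h(g(4), Q, g(V)) = h(V, h(Y, h(6, 6, Y), g(n)), L),  h(g(h(4, n, 6)), h(B, g(Y), Q), h(6, n, L)) = h(B, Y1, W).
Decompose g/1: h(h(n, 6, n), Y, R) = h(N, h(B, n, B), h(4, 4, 4)).
Decompose h/3: h(n, 6, n) = N,  Y = h(B, n, B),  R = h(4, 4, 4).
Bind N := h(n, 6, n); no other remaining equation mentions N.
Bind Y := h(B, n, B); substituting into the 2 remaining equations that mention Y gives: h(g(4), Q, g(V)) = h(V, h(h(B, n, B), h(6, 6, h(B, n, B)), g(n)), L),  h(g(h(4, n, 6)), h(B, g(h(B, n, B)), Q), h(6, n, L)) = h(B, Y1, W).
Bind R := h(4, 4, 4); no other remaining equation mentions R.
Decompose h/3: g(4) = V,  Q = h(h(B, n, B), h(6, 6, h(B, n, B)), g(n)),  g(V) = L.
Bind V := g(4); substituting into the one remaining equation that mentions V gives: g(g(4)) = L.
Bind Q := h(h(B, n, B), h(6, 6, h(B, n, B)), g(n)); substituting into the one remaining equation that mentions Q gives: h(g(h(4, n, 6)), h(B, g(h(B, n, B)), h(h(B, n, B), h(6, 6, h(B, n, B)), g(n))), h(6, n, L)) = h(B, Y1, W).
Bind L := g(g(4)); substituting into the remaining equation gives: h(g(h(4, n, 6)), h(B, g(h(B, n, B)), h(h(B, n, B), h(6, 6, h(B, n, B)), g(n))), h(6, n, g(g(4)))) = h(B, Y1, W).
Decompose h/3: g(h(4, n, 6)) = B,  h(B, g(h(B, n, B)), h(h(B, n, B), h(6, 6, h(B, n, B)), g(n))) = Y1,  h(6, n, g(g(4))) = W.
Bind B := g(h(4, n, 6)); substituting into the one remaining equation that mentions B gives: h(g(h(4, n, 6)), g(h(g(h(4, n, 6)), n, g(h(4, n, 6)))), h(h(g(h(4, n, 6)), n, g(h(4, n, 6))), h(6, 6, h(g(h(4, n, 6)), n, g(h(4, n, 6)))), g(n))) = Y1. Substituting into the earlier bindings gives Y := h(g(h(4, n, 6)), n, g(h(4, n, 6))), Q := h(h(g(h(4, n, 6)), n, g(h(4, n, 6))), h(6, 6, h(g(h(4, n, 6)), n, g(h(4, n, 6)))), g(n)).
Bind Y1 := h(g(h(4, n, 6)), g(h(g(h(4, n, 6)), n, g(h(4, n, 6)))), h(h(g(h(4, n, 6)), n, g(h(4, n, 6))), h(6, 6, h(g(h(4, n, 6)), n, g(h(4, n, 6)))), g(n))); no other remaining equation mentions Y1.
Bind W := h(6, n, g(g(4))).
No equations remain and no clash or occurs-check failure arose, so a unifier exists.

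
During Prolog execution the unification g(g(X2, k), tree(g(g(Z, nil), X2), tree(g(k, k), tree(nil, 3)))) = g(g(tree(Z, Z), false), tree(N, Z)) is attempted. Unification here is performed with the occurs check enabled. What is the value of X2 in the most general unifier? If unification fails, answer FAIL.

Decompose g/2: g(X2, k) = g(tree(Z, Z), false),  tree(g(g(Z, nil), X2), tree(g(k, k), tree(nil, 3))) = tree(N, Z).
Decompose g/2: X2 = tree(Z, Z),  k = false.
Bind X2 := tree(Z, Z); substituting into the one remaining equation that mentions X2 gives: tree(g(g(Z, nil), tree(Z, Z)), tree(g(k, k), tree(nil, 3))) = tree(N, Z).
Clash: constants k and false differ; no unifier exists.

FAIL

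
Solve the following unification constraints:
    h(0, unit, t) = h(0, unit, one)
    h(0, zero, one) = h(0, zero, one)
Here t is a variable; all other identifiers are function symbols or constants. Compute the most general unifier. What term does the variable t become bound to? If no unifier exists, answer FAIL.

one

Decompose h/3: 0 = 0,  unit = unit,  t = one.
Delete trivial equation 0 = 0.
Delete trivial equation unit = unit.
Bind t := one; no other remaining equation mentions t.
Delete trivial equation h(0, zero, one) = h(0, zero, one).
MGU = { t -> one }, so t -> one.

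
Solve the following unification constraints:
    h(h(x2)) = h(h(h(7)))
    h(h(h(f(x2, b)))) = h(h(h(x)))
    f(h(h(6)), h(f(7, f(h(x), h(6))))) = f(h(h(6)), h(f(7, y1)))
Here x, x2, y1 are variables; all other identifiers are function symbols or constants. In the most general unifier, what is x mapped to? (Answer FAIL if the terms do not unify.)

f(h(7), b)

Decompose h/1: h(x2) = h(h(7)).
Decompose h/1: x2 = h(7).
Bind x2 := h(7); substituting into the one remaining equation that mentions x2 gives: h(h(h(f(h(7), b)))) = h(h(h(x))).
Decompose h/1: h(h(f(h(7), b))) = h(h(x)).
Decompose h/1: h(f(h(7), b)) = h(x).
Decompose h/1: f(h(7), b) = x.
Bind x := f(h(7), b); substituting into the remaining equation gives: f(h(h(6)), h(f(7, f(h(f(h(7), b)), h(6))))) = f(h(h(6)), h(f(7, y1))).
Decompose f/2: h(h(6)) = h(h(6)),  h(f(7, f(h(f(h(7), b)), h(6)))) = h(f(7, y1)).
Delete trivial equation h(h(6)) = h(h(6)).
Decompose h/1: f(7, f(h(f(h(7), b)), h(6))) = f(7, y1).
Decompose f/2: 7 = 7,  f(h(f(h(7), b)), h(6)) = y1.
Delete trivial equation 7 = 7.
Bind y1 := f(h(f(h(7), b)), h(6)).
MGU = { x2 := h(7), x := f(h(7), b), y1 := f(h(f(h(7), b)), h(6)) }, so x := f(h(7), b).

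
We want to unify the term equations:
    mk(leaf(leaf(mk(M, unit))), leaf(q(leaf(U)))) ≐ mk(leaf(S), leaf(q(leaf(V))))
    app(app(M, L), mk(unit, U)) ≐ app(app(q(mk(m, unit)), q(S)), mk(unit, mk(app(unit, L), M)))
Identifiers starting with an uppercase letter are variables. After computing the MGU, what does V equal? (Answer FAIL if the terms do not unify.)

mk(app(unit, q(leaf(mk(q(mk(m, unit)), unit)))), q(mk(m, unit)))

Decompose mk/2: leaf(leaf(mk(M, unit))) ≐ leaf(S),  leaf(q(leaf(U))) ≐ leaf(q(leaf(V))).
Decompose leaf/1: leaf(mk(M, unit)) ≐ S.
Bind S := leaf(mk(M, unit)); substituting into the one remaining equation that mentions S gives: app(app(M, L), mk(unit, U)) ≐ app(app(q(mk(m, unit)), q(leaf(mk(M, unit)))), mk(unit, mk(app(unit, L), M))).
Decompose leaf/1: q(leaf(U)) ≐ q(leaf(V)).
Decompose q/1: leaf(U) ≐ leaf(V).
Decompose leaf/1: U ≐ V.
Bind U := V; substituting into the remaining equation gives: app(app(M, L), mk(unit, V)) ≐ app(app(q(mk(m, unit)), q(leaf(mk(M, unit)))), mk(unit, mk(app(unit, L), M))).
Decompose app/2: app(M, L) ≐ app(q(mk(m, unit)), q(leaf(mk(M, unit)))),  mk(unit, V) ≐ mk(unit, mk(app(unit, L), M)).
Decompose app/2: M ≐ q(mk(m, unit)),  L ≐ q(leaf(mk(M, unit))).
Bind M := q(mk(m, unit)); substituting into the remaining equations gives: L ≐ q(leaf(mk(q(mk(m, unit)), unit))),  mk(unit, V) ≐ mk(unit, mk(app(unit, L), q(mk(m, unit)))). Substituting into the earlier binding gives S := leaf(mk(q(mk(m, unit)), unit)).
Bind L := q(leaf(mk(q(mk(m, unit)), unit))); substituting into the remaining equation gives: mk(unit, V) ≐ mk(unit, mk(app(unit, q(leaf(mk(q(mk(m, unit)), unit)))), q(mk(m, unit)))).
Decompose mk/2: unit ≐ unit,  V ≐ mk(app(unit, q(leaf(mk(q(mk(m, unit)), unit)))), q(mk(m, unit))).
Delete trivial equation unit ≐ unit.
Bind V := mk(app(unit, q(leaf(mk(q(mk(m, unit)), unit)))), q(mk(m, unit))). Substituting into the earlier binding gives U := mk(app(unit, q(leaf(mk(q(mk(m, unit)), unit)))), q(mk(m, unit))).
MGU = { S -> leaf(mk(q(mk(m, unit)), unit)), U -> mk(app(unit, q(leaf(mk(q(mk(m, unit)), unit)))), q(mk(m, unit))), M -> q(mk(m, unit)), L -> q(leaf(mk(q(mk(m, unit)), unit))), V -> mk(app(unit, q(leaf(mk(q(mk(m, unit)), unit)))), q(mk(m, unit))) }, so V -> mk(app(unit, q(leaf(mk(q(mk(m, unit)), unit)))), q(mk(m, unit))).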